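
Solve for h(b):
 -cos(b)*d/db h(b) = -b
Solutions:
 h(b) = C1 + Integral(b/cos(b), b)


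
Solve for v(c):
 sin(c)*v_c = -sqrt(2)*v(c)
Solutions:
 v(c) = C1*(cos(c) + 1)^(sqrt(2)/2)/(cos(c) - 1)^(sqrt(2)/2)


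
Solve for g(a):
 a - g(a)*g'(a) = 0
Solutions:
 g(a) = -sqrt(C1 + a^2)
 g(a) = sqrt(C1 + a^2)


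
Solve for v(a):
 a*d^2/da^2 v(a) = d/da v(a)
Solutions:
 v(a) = C1 + C2*a^2


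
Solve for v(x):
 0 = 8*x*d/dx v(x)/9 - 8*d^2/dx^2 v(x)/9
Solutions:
 v(x) = C1 + C2*erfi(sqrt(2)*x/2)


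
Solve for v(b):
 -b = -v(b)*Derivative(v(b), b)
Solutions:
 v(b) = -sqrt(C1 + b^2)
 v(b) = sqrt(C1 + b^2)


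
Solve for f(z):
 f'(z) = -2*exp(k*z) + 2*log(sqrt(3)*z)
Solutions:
 f(z) = C1 + 2*z*log(z) + z*(-2 + log(3)) + Piecewise((-2*exp(k*z)/k, Ne(k, 0)), (-2*z, True))


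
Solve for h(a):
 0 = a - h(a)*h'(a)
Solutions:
 h(a) = -sqrt(C1 + a^2)
 h(a) = sqrt(C1 + a^2)


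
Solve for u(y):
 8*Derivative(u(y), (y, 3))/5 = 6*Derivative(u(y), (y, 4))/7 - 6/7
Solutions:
 u(y) = C1 + C2*y + C3*y^2 + C4*exp(28*y/15) - 5*y^3/56


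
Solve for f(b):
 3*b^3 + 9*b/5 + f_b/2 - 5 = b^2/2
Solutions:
 f(b) = C1 - 3*b^4/2 + b^3/3 - 9*b^2/5 + 10*b


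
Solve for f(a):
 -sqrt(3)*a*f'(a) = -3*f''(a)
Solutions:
 f(a) = C1 + C2*erfi(sqrt(2)*3^(3/4)*a/6)


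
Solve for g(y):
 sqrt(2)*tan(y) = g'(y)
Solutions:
 g(y) = C1 - sqrt(2)*log(cos(y))


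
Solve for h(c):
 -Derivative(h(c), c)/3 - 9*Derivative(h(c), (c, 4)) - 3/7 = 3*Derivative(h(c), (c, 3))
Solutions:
 h(c) = C1 + C2*exp(c*(-4 + 2*2^(1/3)/(3*sqrt(93) + 29)^(1/3) + 2^(2/3)*(3*sqrt(93) + 29)^(1/3))/36)*sin(2^(1/3)*sqrt(3)*c*(-2^(1/3)*(3*sqrt(93) + 29)^(1/3) + 2/(3*sqrt(93) + 29)^(1/3))/36) + C3*exp(c*(-4 + 2*2^(1/3)/(3*sqrt(93) + 29)^(1/3) + 2^(2/3)*(3*sqrt(93) + 29)^(1/3))/36)*cos(2^(1/3)*sqrt(3)*c*(-2^(1/3)*(3*sqrt(93) + 29)^(1/3) + 2/(3*sqrt(93) + 29)^(1/3))/36) + C4*exp(-c*(2*2^(1/3)/(3*sqrt(93) + 29)^(1/3) + 2 + 2^(2/3)*(3*sqrt(93) + 29)^(1/3))/18) - 9*c/7


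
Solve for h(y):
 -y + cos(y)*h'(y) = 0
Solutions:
 h(y) = C1 + Integral(y/cos(y), y)


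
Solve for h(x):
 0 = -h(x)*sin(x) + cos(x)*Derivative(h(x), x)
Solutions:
 h(x) = C1/cos(x)


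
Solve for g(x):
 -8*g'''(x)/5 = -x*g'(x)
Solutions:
 g(x) = C1 + Integral(C2*airyai(5^(1/3)*x/2) + C3*airybi(5^(1/3)*x/2), x)


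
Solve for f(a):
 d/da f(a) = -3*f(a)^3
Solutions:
 f(a) = -sqrt(2)*sqrt(-1/(C1 - 3*a))/2
 f(a) = sqrt(2)*sqrt(-1/(C1 - 3*a))/2


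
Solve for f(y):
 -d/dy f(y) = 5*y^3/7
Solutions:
 f(y) = C1 - 5*y^4/28


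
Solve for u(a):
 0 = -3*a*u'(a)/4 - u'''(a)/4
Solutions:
 u(a) = C1 + Integral(C2*airyai(-3^(1/3)*a) + C3*airybi(-3^(1/3)*a), a)


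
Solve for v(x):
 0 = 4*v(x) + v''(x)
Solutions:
 v(x) = C1*sin(2*x) + C2*cos(2*x)


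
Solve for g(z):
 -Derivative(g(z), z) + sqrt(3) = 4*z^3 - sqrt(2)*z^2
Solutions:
 g(z) = C1 - z^4 + sqrt(2)*z^3/3 + sqrt(3)*z


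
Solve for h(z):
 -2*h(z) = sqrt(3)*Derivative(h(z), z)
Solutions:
 h(z) = C1*exp(-2*sqrt(3)*z/3)


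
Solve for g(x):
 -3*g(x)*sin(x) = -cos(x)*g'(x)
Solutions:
 g(x) = C1/cos(x)^3


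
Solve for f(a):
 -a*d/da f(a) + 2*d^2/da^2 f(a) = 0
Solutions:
 f(a) = C1 + C2*erfi(a/2)


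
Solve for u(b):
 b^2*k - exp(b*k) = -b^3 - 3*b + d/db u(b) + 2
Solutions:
 u(b) = C1 + b^4/4 + b^3*k/3 + 3*b^2/2 - 2*b - exp(b*k)/k


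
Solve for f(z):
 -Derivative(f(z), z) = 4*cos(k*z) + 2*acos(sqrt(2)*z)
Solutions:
 f(z) = C1 - 2*z*acos(sqrt(2)*z) + sqrt(2)*sqrt(1 - 2*z^2) - 4*Piecewise((sin(k*z)/k, Ne(k, 0)), (z, True))


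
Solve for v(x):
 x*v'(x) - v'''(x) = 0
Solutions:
 v(x) = C1 + Integral(C2*airyai(x) + C3*airybi(x), x)


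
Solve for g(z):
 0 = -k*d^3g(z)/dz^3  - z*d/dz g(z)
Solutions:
 g(z) = C1 + Integral(C2*airyai(z*(-1/k)^(1/3)) + C3*airybi(z*(-1/k)^(1/3)), z)


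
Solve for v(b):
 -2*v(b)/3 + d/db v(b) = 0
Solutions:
 v(b) = C1*exp(2*b/3)


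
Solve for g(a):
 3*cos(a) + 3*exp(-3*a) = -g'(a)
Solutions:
 g(a) = C1 - 3*sin(a) + exp(-3*a)


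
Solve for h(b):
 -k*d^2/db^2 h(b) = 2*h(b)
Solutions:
 h(b) = C1*exp(-sqrt(2)*b*sqrt(-1/k)) + C2*exp(sqrt(2)*b*sqrt(-1/k))


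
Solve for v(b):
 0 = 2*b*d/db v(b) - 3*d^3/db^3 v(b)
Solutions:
 v(b) = C1 + Integral(C2*airyai(2^(1/3)*3^(2/3)*b/3) + C3*airybi(2^(1/3)*3^(2/3)*b/3), b)


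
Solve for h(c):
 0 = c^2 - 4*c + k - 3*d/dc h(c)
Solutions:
 h(c) = C1 + c^3/9 - 2*c^2/3 + c*k/3


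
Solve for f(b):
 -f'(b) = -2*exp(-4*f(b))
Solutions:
 f(b) = log(-I*(C1 + 8*b)^(1/4))
 f(b) = log(I*(C1 + 8*b)^(1/4))
 f(b) = log(-(C1 + 8*b)^(1/4))
 f(b) = log(C1 + 8*b)/4


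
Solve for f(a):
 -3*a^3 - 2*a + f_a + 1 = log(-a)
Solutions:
 f(a) = C1 + 3*a^4/4 + a^2 + a*log(-a) - 2*a


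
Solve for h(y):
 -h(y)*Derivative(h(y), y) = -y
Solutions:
 h(y) = -sqrt(C1 + y^2)
 h(y) = sqrt(C1 + y^2)


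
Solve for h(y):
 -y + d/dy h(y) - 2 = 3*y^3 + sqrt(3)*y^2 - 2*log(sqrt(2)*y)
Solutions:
 h(y) = C1 + 3*y^4/4 + sqrt(3)*y^3/3 + y^2/2 - 2*y*log(y) - y*log(2) + 4*y


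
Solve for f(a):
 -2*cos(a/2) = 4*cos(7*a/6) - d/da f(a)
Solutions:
 f(a) = C1 + 4*sin(a/2) + 24*sin(7*a/6)/7


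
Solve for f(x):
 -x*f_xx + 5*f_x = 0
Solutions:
 f(x) = C1 + C2*x^6


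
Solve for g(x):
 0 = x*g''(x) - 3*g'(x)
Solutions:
 g(x) = C1 + C2*x^4


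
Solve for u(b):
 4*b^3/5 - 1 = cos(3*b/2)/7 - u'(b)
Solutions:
 u(b) = C1 - b^4/5 + b + 2*sin(3*b/2)/21


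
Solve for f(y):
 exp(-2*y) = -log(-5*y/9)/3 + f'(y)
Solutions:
 f(y) = C1 + y*log(-y)/3 + y*(-2*log(3) - 1 + log(5))/3 - exp(-2*y)/2


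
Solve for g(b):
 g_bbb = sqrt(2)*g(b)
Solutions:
 g(b) = C3*exp(2^(1/6)*b) + (C1*sin(2^(1/6)*sqrt(3)*b/2) + C2*cos(2^(1/6)*sqrt(3)*b/2))*exp(-2^(1/6)*b/2)


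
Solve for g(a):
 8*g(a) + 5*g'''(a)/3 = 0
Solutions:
 g(a) = C3*exp(-2*3^(1/3)*5^(2/3)*a/5) + (C1*sin(3^(5/6)*5^(2/3)*a/5) + C2*cos(3^(5/6)*5^(2/3)*a/5))*exp(3^(1/3)*5^(2/3)*a/5)


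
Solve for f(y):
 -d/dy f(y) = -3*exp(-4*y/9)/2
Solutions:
 f(y) = C1 - 27*exp(-4*y/9)/8


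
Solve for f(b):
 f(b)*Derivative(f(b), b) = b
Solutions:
 f(b) = -sqrt(C1 + b^2)
 f(b) = sqrt(C1 + b^2)


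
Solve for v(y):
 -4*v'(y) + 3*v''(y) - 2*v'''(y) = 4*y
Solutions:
 v(y) = C1 - y^2/2 - 3*y/4 + (C2*sin(sqrt(23)*y/4) + C3*cos(sqrt(23)*y/4))*exp(3*y/4)


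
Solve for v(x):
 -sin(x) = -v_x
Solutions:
 v(x) = C1 - cos(x)


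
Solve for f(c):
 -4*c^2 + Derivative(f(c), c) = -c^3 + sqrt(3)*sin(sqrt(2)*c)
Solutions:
 f(c) = C1 - c^4/4 + 4*c^3/3 - sqrt(6)*cos(sqrt(2)*c)/2


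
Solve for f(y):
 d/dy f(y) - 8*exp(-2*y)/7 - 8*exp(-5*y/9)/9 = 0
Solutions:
 f(y) = C1 - 4*exp(-2*y)/7 - 8*exp(-5*y/9)/5


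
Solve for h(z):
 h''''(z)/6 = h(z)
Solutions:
 h(z) = C1*exp(-6^(1/4)*z) + C2*exp(6^(1/4)*z) + C3*sin(6^(1/4)*z) + C4*cos(6^(1/4)*z)


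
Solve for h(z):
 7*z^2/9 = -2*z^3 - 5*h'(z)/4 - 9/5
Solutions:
 h(z) = C1 - 2*z^4/5 - 28*z^3/135 - 36*z/25


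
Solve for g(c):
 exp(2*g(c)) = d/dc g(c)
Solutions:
 g(c) = log(-sqrt(-1/(C1 + c))) - log(2)/2
 g(c) = log(-1/(C1 + c))/2 - log(2)/2


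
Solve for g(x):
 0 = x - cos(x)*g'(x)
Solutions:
 g(x) = C1 + Integral(x/cos(x), x)


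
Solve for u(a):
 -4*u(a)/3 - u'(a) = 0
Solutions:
 u(a) = C1*exp(-4*a/3)


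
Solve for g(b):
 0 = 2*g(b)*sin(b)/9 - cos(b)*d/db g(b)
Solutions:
 g(b) = C1/cos(b)^(2/9)


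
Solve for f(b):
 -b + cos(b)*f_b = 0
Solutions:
 f(b) = C1 + Integral(b/cos(b), b)


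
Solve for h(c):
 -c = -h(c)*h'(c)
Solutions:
 h(c) = -sqrt(C1 + c^2)
 h(c) = sqrt(C1 + c^2)


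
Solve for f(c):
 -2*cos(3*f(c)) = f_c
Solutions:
 f(c) = -asin((C1 + exp(12*c))/(C1 - exp(12*c)))/3 + pi/3
 f(c) = asin((C1 + exp(12*c))/(C1 - exp(12*c)))/3


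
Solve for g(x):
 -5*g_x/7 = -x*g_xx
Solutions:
 g(x) = C1 + C2*x^(12/7)


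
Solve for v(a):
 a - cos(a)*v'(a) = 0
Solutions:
 v(a) = C1 + Integral(a/cos(a), a)


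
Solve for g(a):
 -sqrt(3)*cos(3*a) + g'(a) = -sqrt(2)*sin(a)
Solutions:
 g(a) = C1 + sqrt(3)*sin(3*a)/3 + sqrt(2)*cos(a)


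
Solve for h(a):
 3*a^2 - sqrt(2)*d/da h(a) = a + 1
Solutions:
 h(a) = C1 + sqrt(2)*a^3/2 - sqrt(2)*a^2/4 - sqrt(2)*a/2


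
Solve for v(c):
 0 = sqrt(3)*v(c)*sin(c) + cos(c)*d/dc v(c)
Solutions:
 v(c) = C1*cos(c)^(sqrt(3))


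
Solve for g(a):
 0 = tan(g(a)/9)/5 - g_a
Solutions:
 g(a) = -9*asin(C1*exp(a/45)) + 9*pi
 g(a) = 9*asin(C1*exp(a/45))


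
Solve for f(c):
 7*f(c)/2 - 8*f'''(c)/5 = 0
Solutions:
 f(c) = C3*exp(2^(2/3)*35^(1/3)*c/4) + (C1*sin(2^(2/3)*sqrt(3)*35^(1/3)*c/8) + C2*cos(2^(2/3)*sqrt(3)*35^(1/3)*c/8))*exp(-2^(2/3)*35^(1/3)*c/8)


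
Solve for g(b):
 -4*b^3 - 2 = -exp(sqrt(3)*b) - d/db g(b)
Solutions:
 g(b) = C1 + b^4 + 2*b - sqrt(3)*exp(sqrt(3)*b)/3


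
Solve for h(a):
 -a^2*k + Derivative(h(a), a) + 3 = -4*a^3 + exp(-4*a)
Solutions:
 h(a) = C1 - a^4 + a^3*k/3 - 3*a - exp(-4*a)/4


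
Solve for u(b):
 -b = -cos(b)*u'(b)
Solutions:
 u(b) = C1 + Integral(b/cos(b), b)


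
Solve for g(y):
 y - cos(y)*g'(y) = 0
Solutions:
 g(y) = C1 + Integral(y/cos(y), y)


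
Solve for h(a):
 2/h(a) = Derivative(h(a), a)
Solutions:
 h(a) = -sqrt(C1 + 4*a)
 h(a) = sqrt(C1 + 4*a)


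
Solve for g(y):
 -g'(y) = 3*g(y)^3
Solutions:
 g(y) = -sqrt(2)*sqrt(-1/(C1 - 3*y))/2
 g(y) = sqrt(2)*sqrt(-1/(C1 - 3*y))/2


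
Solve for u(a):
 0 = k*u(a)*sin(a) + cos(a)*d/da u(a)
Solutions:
 u(a) = C1*exp(k*log(cos(a)))


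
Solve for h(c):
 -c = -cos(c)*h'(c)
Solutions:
 h(c) = C1 + Integral(c/cos(c), c)


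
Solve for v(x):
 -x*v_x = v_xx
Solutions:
 v(x) = C1 + C2*erf(sqrt(2)*x/2)


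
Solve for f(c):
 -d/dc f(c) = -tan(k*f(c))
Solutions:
 f(c) = Piecewise((-asin(exp(C1*k + c*k))/k + pi/k, Ne(k, 0)), (nan, True))
 f(c) = Piecewise((asin(exp(C1*k + c*k))/k, Ne(k, 0)), (nan, True))


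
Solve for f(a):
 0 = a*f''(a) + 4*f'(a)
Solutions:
 f(a) = C1 + C2/a^3


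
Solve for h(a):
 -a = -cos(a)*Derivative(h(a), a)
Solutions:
 h(a) = C1 + Integral(a/cos(a), a)


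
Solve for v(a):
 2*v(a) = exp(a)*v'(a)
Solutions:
 v(a) = C1*exp(-2*exp(-a))


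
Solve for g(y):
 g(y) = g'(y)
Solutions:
 g(y) = C1*exp(y)


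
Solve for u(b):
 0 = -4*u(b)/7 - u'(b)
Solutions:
 u(b) = C1*exp(-4*b/7)


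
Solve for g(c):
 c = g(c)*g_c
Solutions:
 g(c) = -sqrt(C1 + c^2)
 g(c) = sqrt(C1 + c^2)


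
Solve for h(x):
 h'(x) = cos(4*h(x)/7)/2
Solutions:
 -x/2 - 7*log(sin(4*h(x)/7) - 1)/8 + 7*log(sin(4*h(x)/7) + 1)/8 = C1


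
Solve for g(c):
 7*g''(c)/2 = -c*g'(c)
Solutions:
 g(c) = C1 + C2*erf(sqrt(7)*c/7)


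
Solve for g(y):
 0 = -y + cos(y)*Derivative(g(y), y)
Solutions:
 g(y) = C1 + Integral(y/cos(y), y)


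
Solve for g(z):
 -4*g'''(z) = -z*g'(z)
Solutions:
 g(z) = C1 + Integral(C2*airyai(2^(1/3)*z/2) + C3*airybi(2^(1/3)*z/2), z)


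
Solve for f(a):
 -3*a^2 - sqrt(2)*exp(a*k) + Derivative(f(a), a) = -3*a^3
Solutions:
 f(a) = C1 - 3*a^4/4 + a^3 + sqrt(2)*exp(a*k)/k


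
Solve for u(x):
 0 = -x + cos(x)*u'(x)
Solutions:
 u(x) = C1 + Integral(x/cos(x), x)


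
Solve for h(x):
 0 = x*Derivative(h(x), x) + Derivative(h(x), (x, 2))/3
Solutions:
 h(x) = C1 + C2*erf(sqrt(6)*x/2)


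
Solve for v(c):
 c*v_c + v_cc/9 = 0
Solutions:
 v(c) = C1 + C2*erf(3*sqrt(2)*c/2)


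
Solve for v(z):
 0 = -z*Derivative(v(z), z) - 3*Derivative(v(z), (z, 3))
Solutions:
 v(z) = C1 + Integral(C2*airyai(-3^(2/3)*z/3) + C3*airybi(-3^(2/3)*z/3), z)


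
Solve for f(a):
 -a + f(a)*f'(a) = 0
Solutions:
 f(a) = -sqrt(C1 + a^2)
 f(a) = sqrt(C1 + a^2)


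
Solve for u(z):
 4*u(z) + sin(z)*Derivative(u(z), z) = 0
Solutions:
 u(z) = C1*(cos(z)^2 + 2*cos(z) + 1)/(cos(z)^2 - 2*cos(z) + 1)


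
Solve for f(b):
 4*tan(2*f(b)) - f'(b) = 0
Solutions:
 f(b) = -asin(C1*exp(8*b))/2 + pi/2
 f(b) = asin(C1*exp(8*b))/2


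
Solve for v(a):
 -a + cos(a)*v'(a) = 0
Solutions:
 v(a) = C1 + Integral(a/cos(a), a)


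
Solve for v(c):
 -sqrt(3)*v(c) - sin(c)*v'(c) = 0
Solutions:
 v(c) = C1*(cos(c) + 1)^(sqrt(3)/2)/(cos(c) - 1)^(sqrt(3)/2)


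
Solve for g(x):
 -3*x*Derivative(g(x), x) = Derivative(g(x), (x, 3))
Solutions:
 g(x) = C1 + Integral(C2*airyai(-3^(1/3)*x) + C3*airybi(-3^(1/3)*x), x)


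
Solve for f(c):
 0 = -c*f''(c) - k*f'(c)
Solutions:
 f(c) = C1 + c^(1 - re(k))*(C2*sin(log(c)*Abs(im(k))) + C3*cos(log(c)*im(k)))


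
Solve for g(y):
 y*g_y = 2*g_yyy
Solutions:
 g(y) = C1 + Integral(C2*airyai(2^(2/3)*y/2) + C3*airybi(2^(2/3)*y/2), y)


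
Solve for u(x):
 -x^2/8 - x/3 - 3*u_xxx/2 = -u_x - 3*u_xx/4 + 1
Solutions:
 u(x) = C1 + C2*exp(x*(3 - sqrt(105))/12) + C3*exp(x*(3 + sqrt(105))/12) + x^3/24 + 7*x^2/96 + 81*x/64


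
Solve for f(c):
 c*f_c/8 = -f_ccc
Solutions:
 f(c) = C1 + Integral(C2*airyai(-c/2) + C3*airybi(-c/2), c)


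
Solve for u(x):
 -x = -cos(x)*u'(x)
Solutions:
 u(x) = C1 + Integral(x/cos(x), x)


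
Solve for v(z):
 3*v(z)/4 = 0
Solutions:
 v(z) = 0


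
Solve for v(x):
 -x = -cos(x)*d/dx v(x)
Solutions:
 v(x) = C1 + Integral(x/cos(x), x)


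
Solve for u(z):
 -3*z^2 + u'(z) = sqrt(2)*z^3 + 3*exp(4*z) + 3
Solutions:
 u(z) = C1 + sqrt(2)*z^4/4 + z^3 + 3*z + 3*exp(4*z)/4


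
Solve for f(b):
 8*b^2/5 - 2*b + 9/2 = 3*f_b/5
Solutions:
 f(b) = C1 + 8*b^3/9 - 5*b^2/3 + 15*b/2


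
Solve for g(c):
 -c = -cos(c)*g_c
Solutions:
 g(c) = C1 + Integral(c/cos(c), c)


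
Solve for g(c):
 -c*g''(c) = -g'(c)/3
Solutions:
 g(c) = C1 + C2*c^(4/3)


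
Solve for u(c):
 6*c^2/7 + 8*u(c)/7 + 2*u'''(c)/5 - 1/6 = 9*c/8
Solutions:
 u(c) = C3*exp(-20^(1/3)*7^(2/3)*c/7) - 3*c^2/4 + 63*c/64 + (C1*sin(20^(1/3)*sqrt(3)*7^(2/3)*c/14) + C2*cos(20^(1/3)*sqrt(3)*7^(2/3)*c/14))*exp(20^(1/3)*7^(2/3)*c/14) + 7/48


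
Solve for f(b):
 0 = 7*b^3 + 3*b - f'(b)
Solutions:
 f(b) = C1 + 7*b^4/4 + 3*b^2/2


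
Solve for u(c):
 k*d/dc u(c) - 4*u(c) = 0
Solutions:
 u(c) = C1*exp(4*c/k)


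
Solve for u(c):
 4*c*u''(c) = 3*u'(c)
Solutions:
 u(c) = C1 + C2*c^(7/4)


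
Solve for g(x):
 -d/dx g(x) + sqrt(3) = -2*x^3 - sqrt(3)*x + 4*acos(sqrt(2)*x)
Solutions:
 g(x) = C1 + x^4/2 + sqrt(3)*x^2/2 - 4*x*acos(sqrt(2)*x) + sqrt(3)*x + 2*sqrt(2)*sqrt(1 - 2*x^2)


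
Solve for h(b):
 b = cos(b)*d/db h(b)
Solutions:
 h(b) = C1 + Integral(b/cos(b), b)


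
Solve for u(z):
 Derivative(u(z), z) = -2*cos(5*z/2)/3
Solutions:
 u(z) = C1 - 4*sin(5*z/2)/15


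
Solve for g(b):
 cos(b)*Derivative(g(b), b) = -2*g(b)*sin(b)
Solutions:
 g(b) = C1*cos(b)^2


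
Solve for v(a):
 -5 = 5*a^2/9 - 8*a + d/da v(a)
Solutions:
 v(a) = C1 - 5*a^3/27 + 4*a^2 - 5*a


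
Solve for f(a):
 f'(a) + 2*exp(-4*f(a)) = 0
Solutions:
 f(a) = log(-I*(C1 - 8*a)^(1/4))
 f(a) = log(I*(C1 - 8*a)^(1/4))
 f(a) = log(-(C1 - 8*a)^(1/4))
 f(a) = log(C1 - 8*a)/4


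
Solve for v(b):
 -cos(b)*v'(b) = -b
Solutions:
 v(b) = C1 + Integral(b/cos(b), b)


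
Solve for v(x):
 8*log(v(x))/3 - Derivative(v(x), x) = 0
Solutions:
 li(v(x)) = C1 + 8*x/3


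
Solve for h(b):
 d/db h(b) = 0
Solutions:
 h(b) = C1


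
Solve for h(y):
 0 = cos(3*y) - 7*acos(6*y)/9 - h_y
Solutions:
 h(y) = C1 - 7*y*acos(6*y)/9 + 7*sqrt(1 - 36*y^2)/54 + sin(3*y)/3


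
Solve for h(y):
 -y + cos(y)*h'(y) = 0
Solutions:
 h(y) = C1 + Integral(y/cos(y), y)


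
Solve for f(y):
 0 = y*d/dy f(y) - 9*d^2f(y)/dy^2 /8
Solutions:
 f(y) = C1 + C2*erfi(2*y/3)


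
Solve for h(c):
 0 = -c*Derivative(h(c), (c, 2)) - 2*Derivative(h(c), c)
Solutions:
 h(c) = C1 + C2/c


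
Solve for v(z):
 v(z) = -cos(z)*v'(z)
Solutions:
 v(z) = C1*sqrt(sin(z) - 1)/sqrt(sin(z) + 1)


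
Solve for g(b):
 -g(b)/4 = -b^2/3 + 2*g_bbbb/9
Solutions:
 g(b) = 4*b^2/3 + (C1*sin(2^(3/4)*sqrt(3)*b/4) + C2*cos(2^(3/4)*sqrt(3)*b/4))*exp(-2^(3/4)*sqrt(3)*b/4) + (C3*sin(2^(3/4)*sqrt(3)*b/4) + C4*cos(2^(3/4)*sqrt(3)*b/4))*exp(2^(3/4)*sqrt(3)*b/4)


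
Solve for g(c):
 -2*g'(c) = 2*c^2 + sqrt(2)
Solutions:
 g(c) = C1 - c^3/3 - sqrt(2)*c/2


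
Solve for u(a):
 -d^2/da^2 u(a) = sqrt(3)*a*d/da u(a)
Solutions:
 u(a) = C1 + C2*erf(sqrt(2)*3^(1/4)*a/2)


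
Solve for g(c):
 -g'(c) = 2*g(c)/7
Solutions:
 g(c) = C1*exp(-2*c/7)


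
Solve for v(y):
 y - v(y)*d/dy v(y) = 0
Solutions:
 v(y) = -sqrt(C1 + y^2)
 v(y) = sqrt(C1 + y^2)


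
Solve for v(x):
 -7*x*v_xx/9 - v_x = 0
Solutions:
 v(x) = C1 + C2/x^(2/7)


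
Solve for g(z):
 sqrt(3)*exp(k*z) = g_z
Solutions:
 g(z) = C1 + sqrt(3)*exp(k*z)/k


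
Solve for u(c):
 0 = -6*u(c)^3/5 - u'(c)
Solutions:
 u(c) = -sqrt(10)*sqrt(-1/(C1 - 6*c))/2
 u(c) = sqrt(10)*sqrt(-1/(C1 - 6*c))/2


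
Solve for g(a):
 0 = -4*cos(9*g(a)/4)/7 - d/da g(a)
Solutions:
 4*a/7 - 2*log(sin(9*g(a)/4) - 1)/9 + 2*log(sin(9*g(a)/4) + 1)/9 = C1


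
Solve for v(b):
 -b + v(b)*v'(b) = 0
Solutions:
 v(b) = -sqrt(C1 + b^2)
 v(b) = sqrt(C1 + b^2)


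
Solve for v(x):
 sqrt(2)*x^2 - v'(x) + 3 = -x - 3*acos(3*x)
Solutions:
 v(x) = C1 + sqrt(2)*x^3/3 + x^2/2 + 3*x*acos(3*x) + 3*x - sqrt(1 - 9*x^2)


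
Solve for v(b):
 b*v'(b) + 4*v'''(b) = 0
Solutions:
 v(b) = C1 + Integral(C2*airyai(-2^(1/3)*b/2) + C3*airybi(-2^(1/3)*b/2), b)


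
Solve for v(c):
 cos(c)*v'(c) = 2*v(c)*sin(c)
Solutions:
 v(c) = C1/cos(c)^2


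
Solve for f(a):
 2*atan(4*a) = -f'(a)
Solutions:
 f(a) = C1 - 2*a*atan(4*a) + log(16*a^2 + 1)/4


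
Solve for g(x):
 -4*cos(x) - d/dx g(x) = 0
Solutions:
 g(x) = C1 - 4*sin(x)


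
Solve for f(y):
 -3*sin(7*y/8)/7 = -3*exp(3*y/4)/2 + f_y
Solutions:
 f(y) = C1 + 2*exp(3*y/4) + 24*cos(7*y/8)/49


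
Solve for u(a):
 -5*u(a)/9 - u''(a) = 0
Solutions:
 u(a) = C1*sin(sqrt(5)*a/3) + C2*cos(sqrt(5)*a/3)


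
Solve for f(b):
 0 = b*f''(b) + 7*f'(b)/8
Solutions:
 f(b) = C1 + C2*b^(1/8)


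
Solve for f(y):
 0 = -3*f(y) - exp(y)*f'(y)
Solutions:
 f(y) = C1*exp(3*exp(-y))


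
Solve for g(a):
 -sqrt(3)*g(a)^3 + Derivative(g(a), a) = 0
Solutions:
 g(a) = -sqrt(2)*sqrt(-1/(C1 + sqrt(3)*a))/2
 g(a) = sqrt(2)*sqrt(-1/(C1 + sqrt(3)*a))/2


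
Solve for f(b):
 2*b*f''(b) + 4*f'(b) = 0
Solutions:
 f(b) = C1 + C2/b


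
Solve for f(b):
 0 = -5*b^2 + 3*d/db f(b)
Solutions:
 f(b) = C1 + 5*b^3/9


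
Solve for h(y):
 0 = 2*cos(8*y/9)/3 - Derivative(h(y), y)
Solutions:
 h(y) = C1 + 3*sin(8*y/9)/4


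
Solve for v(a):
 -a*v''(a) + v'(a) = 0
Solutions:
 v(a) = C1 + C2*a^2


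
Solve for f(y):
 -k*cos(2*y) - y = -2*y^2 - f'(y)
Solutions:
 f(y) = C1 + k*sin(2*y)/2 - 2*y^3/3 + y^2/2


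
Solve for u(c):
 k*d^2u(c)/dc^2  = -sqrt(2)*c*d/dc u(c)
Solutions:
 u(c) = C1 + C2*sqrt(k)*erf(2^(3/4)*c*sqrt(1/k)/2)


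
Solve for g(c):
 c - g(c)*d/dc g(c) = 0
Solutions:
 g(c) = -sqrt(C1 + c^2)
 g(c) = sqrt(C1 + c^2)


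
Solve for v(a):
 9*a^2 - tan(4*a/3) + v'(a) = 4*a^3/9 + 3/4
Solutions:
 v(a) = C1 + a^4/9 - 3*a^3 + 3*a/4 - 3*log(cos(4*a/3))/4


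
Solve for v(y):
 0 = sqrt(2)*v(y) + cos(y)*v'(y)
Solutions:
 v(y) = C1*(sin(y) - 1)^(sqrt(2)/2)/(sin(y) + 1)^(sqrt(2)/2)


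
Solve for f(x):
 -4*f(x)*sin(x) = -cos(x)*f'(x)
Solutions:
 f(x) = C1/cos(x)^4


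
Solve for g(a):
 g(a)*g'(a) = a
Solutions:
 g(a) = -sqrt(C1 + a^2)
 g(a) = sqrt(C1 + a^2)


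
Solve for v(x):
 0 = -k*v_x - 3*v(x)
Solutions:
 v(x) = C1*exp(-3*x/k)


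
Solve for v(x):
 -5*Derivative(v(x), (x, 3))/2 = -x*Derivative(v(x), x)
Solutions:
 v(x) = C1 + Integral(C2*airyai(2^(1/3)*5^(2/3)*x/5) + C3*airybi(2^(1/3)*5^(2/3)*x/5), x)


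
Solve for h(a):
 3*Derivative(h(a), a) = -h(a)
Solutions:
 h(a) = C1*exp(-a/3)


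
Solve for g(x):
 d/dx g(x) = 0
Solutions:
 g(x) = C1


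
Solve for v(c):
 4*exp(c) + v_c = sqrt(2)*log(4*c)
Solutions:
 v(c) = C1 + sqrt(2)*c*log(c) + sqrt(2)*c*(-1 + 2*log(2)) - 4*exp(c)


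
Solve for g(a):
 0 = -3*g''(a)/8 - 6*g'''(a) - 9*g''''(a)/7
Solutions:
 g(a) = C1 + C2*a + C3*exp(a*(-28 + sqrt(742))/12) + C4*exp(-a*(sqrt(742) + 28)/12)


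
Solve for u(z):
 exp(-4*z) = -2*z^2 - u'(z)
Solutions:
 u(z) = C1 - 2*z^3/3 + exp(-4*z)/4


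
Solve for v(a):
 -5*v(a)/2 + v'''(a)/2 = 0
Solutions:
 v(a) = C3*exp(5^(1/3)*a) + (C1*sin(sqrt(3)*5^(1/3)*a/2) + C2*cos(sqrt(3)*5^(1/3)*a/2))*exp(-5^(1/3)*a/2)


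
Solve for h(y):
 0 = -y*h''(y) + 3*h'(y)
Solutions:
 h(y) = C1 + C2*y^4


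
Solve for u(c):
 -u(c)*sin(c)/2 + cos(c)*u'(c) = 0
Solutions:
 u(c) = C1/sqrt(cos(c))


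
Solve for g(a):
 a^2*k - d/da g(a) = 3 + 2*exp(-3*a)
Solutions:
 g(a) = C1 + a^3*k/3 - 3*a + 2*exp(-3*a)/3


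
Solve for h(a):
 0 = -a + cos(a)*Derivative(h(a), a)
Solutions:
 h(a) = C1 + Integral(a/cos(a), a)


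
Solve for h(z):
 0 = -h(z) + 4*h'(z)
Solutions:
 h(z) = C1*exp(z/4)


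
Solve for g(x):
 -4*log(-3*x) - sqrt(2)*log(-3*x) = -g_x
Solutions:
 g(x) = C1 + x*(sqrt(2) + 4)*log(-x) + x*(-4 - sqrt(2) + sqrt(2)*log(3) + 4*log(3))


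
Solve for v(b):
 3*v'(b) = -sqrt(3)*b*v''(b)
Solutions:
 v(b) = C1 + C2*b^(1 - sqrt(3))


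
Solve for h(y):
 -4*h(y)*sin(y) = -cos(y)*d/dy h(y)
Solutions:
 h(y) = C1/cos(y)^4


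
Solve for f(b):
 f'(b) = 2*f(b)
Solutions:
 f(b) = C1*exp(2*b)


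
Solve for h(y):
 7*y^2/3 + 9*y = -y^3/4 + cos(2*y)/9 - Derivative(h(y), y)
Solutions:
 h(y) = C1 - y^4/16 - 7*y^3/9 - 9*y^2/2 + sin(2*y)/18


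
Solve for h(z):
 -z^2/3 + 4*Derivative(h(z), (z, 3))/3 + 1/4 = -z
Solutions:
 h(z) = C1 + C2*z + C3*z^2 + z^5/240 - z^4/32 - z^3/32


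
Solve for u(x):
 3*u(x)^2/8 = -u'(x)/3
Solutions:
 u(x) = 8/(C1 + 9*x)


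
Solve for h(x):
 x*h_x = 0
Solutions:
 h(x) = C1


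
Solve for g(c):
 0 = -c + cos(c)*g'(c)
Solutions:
 g(c) = C1 + Integral(c/cos(c), c)


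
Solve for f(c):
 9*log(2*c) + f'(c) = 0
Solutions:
 f(c) = C1 - 9*c*log(c) - c*log(512) + 9*c


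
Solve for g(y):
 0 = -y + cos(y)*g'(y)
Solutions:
 g(y) = C1 + Integral(y/cos(y), y)


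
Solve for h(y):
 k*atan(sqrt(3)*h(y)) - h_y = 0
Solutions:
 Integral(1/atan(sqrt(3)*_y), (_y, h(y))) = C1 + k*y


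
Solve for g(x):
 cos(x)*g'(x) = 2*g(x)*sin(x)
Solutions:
 g(x) = C1/cos(x)^2


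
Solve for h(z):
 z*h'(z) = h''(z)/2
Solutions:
 h(z) = C1 + C2*erfi(z)


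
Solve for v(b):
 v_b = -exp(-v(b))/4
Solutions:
 v(b) = log(C1 - b/4)


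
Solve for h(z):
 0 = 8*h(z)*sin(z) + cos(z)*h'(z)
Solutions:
 h(z) = C1*cos(z)^8


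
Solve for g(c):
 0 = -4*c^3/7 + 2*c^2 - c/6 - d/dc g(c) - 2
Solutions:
 g(c) = C1 - c^4/7 + 2*c^3/3 - c^2/12 - 2*c


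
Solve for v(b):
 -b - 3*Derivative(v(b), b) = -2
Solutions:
 v(b) = C1 - b^2/6 + 2*b/3


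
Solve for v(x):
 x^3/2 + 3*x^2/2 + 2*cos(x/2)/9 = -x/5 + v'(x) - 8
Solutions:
 v(x) = C1 + x^4/8 + x^3/2 + x^2/10 + 8*x + 4*sin(x/2)/9


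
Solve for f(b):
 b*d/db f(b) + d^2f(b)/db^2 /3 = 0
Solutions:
 f(b) = C1 + C2*erf(sqrt(6)*b/2)


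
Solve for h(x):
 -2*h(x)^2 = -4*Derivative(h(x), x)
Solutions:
 h(x) = -2/(C1 + x)


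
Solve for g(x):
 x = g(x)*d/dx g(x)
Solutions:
 g(x) = -sqrt(C1 + x^2)
 g(x) = sqrt(C1 + x^2)


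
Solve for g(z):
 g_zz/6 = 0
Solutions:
 g(z) = C1 + C2*z


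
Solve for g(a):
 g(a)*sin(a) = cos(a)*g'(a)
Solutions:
 g(a) = C1/cos(a)


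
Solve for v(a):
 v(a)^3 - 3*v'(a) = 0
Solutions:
 v(a) = -sqrt(6)*sqrt(-1/(C1 + a))/2
 v(a) = sqrt(6)*sqrt(-1/(C1 + a))/2


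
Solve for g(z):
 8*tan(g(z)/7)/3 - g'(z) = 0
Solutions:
 g(z) = -7*asin(C1*exp(8*z/21)) + 7*pi
 g(z) = 7*asin(C1*exp(8*z/21))


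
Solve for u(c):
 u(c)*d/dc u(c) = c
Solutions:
 u(c) = -sqrt(C1 + c^2)
 u(c) = sqrt(C1 + c^2)


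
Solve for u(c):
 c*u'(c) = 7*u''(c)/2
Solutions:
 u(c) = C1 + C2*erfi(sqrt(7)*c/7)


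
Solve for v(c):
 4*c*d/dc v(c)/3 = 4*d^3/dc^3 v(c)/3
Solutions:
 v(c) = C1 + Integral(C2*airyai(c) + C3*airybi(c), c)


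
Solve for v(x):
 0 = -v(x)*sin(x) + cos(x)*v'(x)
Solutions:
 v(x) = C1/cos(x)


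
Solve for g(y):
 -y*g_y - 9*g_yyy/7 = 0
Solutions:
 g(y) = C1 + Integral(C2*airyai(-21^(1/3)*y/3) + C3*airybi(-21^(1/3)*y/3), y)


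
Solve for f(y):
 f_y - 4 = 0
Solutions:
 f(y) = C1 + 4*y


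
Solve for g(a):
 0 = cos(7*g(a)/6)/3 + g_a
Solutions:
 a/3 - 3*log(sin(7*g(a)/6) - 1)/7 + 3*log(sin(7*g(a)/6) + 1)/7 = C1


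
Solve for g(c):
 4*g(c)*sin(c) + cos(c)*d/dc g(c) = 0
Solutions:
 g(c) = C1*cos(c)^4


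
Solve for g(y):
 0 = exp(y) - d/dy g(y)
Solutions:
 g(y) = C1 + exp(y)


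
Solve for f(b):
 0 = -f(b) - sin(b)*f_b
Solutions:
 f(b) = C1*sqrt(cos(b) + 1)/sqrt(cos(b) - 1)


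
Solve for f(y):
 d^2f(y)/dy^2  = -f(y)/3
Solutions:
 f(y) = C1*sin(sqrt(3)*y/3) + C2*cos(sqrt(3)*y/3)


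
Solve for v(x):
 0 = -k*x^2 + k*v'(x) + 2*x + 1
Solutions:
 v(x) = C1 + x^3/3 - x^2/k - x/k


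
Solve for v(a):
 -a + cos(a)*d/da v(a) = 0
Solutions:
 v(a) = C1 + Integral(a/cos(a), a)


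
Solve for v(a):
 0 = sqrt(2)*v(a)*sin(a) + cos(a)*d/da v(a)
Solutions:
 v(a) = C1*cos(a)^(sqrt(2))


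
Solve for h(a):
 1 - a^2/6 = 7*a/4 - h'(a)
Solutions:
 h(a) = C1 + a^3/18 + 7*a^2/8 - a


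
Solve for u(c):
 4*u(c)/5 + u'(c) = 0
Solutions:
 u(c) = C1*exp(-4*c/5)


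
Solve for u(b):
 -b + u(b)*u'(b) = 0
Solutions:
 u(b) = -sqrt(C1 + b^2)
 u(b) = sqrt(C1 + b^2)


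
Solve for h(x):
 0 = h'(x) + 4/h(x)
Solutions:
 h(x) = -sqrt(C1 - 8*x)
 h(x) = sqrt(C1 - 8*x)


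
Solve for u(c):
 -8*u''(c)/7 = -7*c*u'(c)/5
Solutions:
 u(c) = C1 + C2*erfi(7*sqrt(5)*c/20)


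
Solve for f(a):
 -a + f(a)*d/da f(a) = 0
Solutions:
 f(a) = -sqrt(C1 + a^2)
 f(a) = sqrt(C1 + a^2)


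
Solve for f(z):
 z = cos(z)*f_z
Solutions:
 f(z) = C1 + Integral(z/cos(z), z)


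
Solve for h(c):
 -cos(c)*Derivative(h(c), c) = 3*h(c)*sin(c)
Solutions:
 h(c) = C1*cos(c)^3


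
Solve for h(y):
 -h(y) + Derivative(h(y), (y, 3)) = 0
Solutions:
 h(y) = C3*exp(y) + (C1*sin(sqrt(3)*y/2) + C2*cos(sqrt(3)*y/2))*exp(-y/2)


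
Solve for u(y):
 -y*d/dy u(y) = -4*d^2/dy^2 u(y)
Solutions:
 u(y) = C1 + C2*erfi(sqrt(2)*y/4)


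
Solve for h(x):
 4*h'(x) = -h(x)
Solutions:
 h(x) = C1*exp(-x/4)


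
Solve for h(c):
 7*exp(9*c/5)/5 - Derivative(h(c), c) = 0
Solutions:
 h(c) = C1 + 7*exp(9*c/5)/9


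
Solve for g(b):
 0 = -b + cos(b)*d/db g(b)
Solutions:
 g(b) = C1 + Integral(b/cos(b), b)


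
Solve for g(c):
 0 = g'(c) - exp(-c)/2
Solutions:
 g(c) = C1 - exp(-c)/2


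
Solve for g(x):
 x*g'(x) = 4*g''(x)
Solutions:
 g(x) = C1 + C2*erfi(sqrt(2)*x/4)


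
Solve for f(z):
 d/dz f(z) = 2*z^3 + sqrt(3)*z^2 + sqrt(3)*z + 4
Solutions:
 f(z) = C1 + z^4/2 + sqrt(3)*z^3/3 + sqrt(3)*z^2/2 + 4*z


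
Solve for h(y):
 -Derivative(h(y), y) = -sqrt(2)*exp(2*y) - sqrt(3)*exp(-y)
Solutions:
 h(y) = C1 + sqrt(2)*exp(2*y)/2 - sqrt(3)*exp(-y)


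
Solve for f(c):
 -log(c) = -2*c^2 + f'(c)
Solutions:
 f(c) = C1 + 2*c^3/3 - c*log(c) + c


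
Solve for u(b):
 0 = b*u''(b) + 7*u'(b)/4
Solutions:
 u(b) = C1 + C2/b^(3/4)


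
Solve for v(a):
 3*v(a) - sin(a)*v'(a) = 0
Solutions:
 v(a) = C1*(cos(a) - 1)^(3/2)/(cos(a) + 1)^(3/2)


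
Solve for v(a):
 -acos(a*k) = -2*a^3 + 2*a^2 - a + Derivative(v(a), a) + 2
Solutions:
 v(a) = C1 + a^4/2 - 2*a^3/3 + a^2/2 - 2*a - Piecewise((a*acos(a*k) - sqrt(-a^2*k^2 + 1)/k, Ne(k, 0)), (pi*a/2, True))


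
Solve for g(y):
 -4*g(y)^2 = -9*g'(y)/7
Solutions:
 g(y) = -9/(C1 + 28*y)


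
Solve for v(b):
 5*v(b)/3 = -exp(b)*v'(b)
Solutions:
 v(b) = C1*exp(5*exp(-b)/3)


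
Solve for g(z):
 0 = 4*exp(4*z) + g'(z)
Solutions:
 g(z) = C1 - exp(4*z)


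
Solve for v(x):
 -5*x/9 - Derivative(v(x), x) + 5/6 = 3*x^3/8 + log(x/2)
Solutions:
 v(x) = C1 - 3*x^4/32 - 5*x^2/18 - x*log(x) + x*log(2) + 11*x/6


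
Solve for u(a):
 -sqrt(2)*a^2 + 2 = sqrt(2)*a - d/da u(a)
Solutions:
 u(a) = C1 + sqrt(2)*a^3/3 + sqrt(2)*a^2/2 - 2*a


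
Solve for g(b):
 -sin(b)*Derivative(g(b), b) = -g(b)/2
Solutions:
 g(b) = C1*(cos(b) - 1)^(1/4)/(cos(b) + 1)^(1/4)


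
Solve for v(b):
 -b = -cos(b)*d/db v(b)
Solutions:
 v(b) = C1 + Integral(b/cos(b), b)


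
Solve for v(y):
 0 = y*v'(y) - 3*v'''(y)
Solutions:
 v(y) = C1 + Integral(C2*airyai(3^(2/3)*y/3) + C3*airybi(3^(2/3)*y/3), y)


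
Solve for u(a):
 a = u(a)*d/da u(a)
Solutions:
 u(a) = -sqrt(C1 + a^2)
 u(a) = sqrt(C1 + a^2)


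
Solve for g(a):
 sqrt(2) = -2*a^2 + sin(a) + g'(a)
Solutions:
 g(a) = C1 + 2*a^3/3 + sqrt(2)*a + cos(a)


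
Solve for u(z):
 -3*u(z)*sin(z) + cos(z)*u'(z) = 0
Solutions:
 u(z) = C1/cos(z)^3


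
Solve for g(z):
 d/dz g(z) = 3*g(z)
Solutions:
 g(z) = C1*exp(3*z)


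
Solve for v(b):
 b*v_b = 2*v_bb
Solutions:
 v(b) = C1 + C2*erfi(b/2)


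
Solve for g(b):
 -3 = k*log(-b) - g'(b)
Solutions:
 g(b) = C1 + b*k*log(-b) + b*(3 - k)


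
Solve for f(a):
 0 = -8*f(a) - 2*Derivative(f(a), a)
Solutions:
 f(a) = C1*exp(-4*a)


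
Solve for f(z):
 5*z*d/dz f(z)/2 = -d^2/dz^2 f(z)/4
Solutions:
 f(z) = C1 + C2*erf(sqrt(5)*z)


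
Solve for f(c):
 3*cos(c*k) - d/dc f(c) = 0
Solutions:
 f(c) = C1 + 3*sin(c*k)/k


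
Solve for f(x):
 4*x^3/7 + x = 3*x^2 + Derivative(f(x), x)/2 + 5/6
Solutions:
 f(x) = C1 + 2*x^4/7 - 2*x^3 + x^2 - 5*x/3


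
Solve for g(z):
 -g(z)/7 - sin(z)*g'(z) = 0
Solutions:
 g(z) = C1*(cos(z) + 1)^(1/14)/(cos(z) - 1)^(1/14)


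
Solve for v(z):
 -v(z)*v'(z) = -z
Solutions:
 v(z) = -sqrt(C1 + z^2)
 v(z) = sqrt(C1 + z^2)


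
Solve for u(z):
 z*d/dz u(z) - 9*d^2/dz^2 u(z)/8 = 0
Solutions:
 u(z) = C1 + C2*erfi(2*z/3)


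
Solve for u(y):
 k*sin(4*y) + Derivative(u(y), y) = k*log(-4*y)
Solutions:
 u(y) = C1 + k*(y*log(-y) - y + 2*y*log(2) + cos(4*y)/4)


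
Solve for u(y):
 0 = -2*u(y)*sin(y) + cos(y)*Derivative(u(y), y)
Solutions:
 u(y) = C1/cos(y)^2


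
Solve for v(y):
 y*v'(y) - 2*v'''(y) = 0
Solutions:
 v(y) = C1 + Integral(C2*airyai(2^(2/3)*y/2) + C3*airybi(2^(2/3)*y/2), y)


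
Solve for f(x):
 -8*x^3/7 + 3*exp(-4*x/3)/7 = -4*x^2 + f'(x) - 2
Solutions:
 f(x) = C1 - 2*x^4/7 + 4*x^3/3 + 2*x - 9*exp(-4*x/3)/28


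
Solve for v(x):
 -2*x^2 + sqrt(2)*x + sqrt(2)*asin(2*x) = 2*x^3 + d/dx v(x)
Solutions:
 v(x) = C1 - x^4/2 - 2*x^3/3 + sqrt(2)*x^2/2 + sqrt(2)*(x*asin(2*x) + sqrt(1 - 4*x^2)/2)


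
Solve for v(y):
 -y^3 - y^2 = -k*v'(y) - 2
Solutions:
 v(y) = C1 + y^4/(4*k) + y^3/(3*k) - 2*y/k


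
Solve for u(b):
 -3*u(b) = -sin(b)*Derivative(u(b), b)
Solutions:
 u(b) = C1*(cos(b) - 1)^(3/2)/(cos(b) + 1)^(3/2)


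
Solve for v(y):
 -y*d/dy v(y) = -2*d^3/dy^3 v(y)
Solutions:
 v(y) = C1 + Integral(C2*airyai(2^(2/3)*y/2) + C3*airybi(2^(2/3)*y/2), y)


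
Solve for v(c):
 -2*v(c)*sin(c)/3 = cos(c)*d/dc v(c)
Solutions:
 v(c) = C1*cos(c)^(2/3)


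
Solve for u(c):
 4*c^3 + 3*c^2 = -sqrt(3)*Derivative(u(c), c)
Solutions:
 u(c) = C1 - sqrt(3)*c^4/3 - sqrt(3)*c^3/3


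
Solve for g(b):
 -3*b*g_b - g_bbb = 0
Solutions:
 g(b) = C1 + Integral(C2*airyai(-3^(1/3)*b) + C3*airybi(-3^(1/3)*b), b)


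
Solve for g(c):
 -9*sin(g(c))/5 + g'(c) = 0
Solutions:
 -9*c/5 + log(cos(g(c)) - 1)/2 - log(cos(g(c)) + 1)/2 = C1


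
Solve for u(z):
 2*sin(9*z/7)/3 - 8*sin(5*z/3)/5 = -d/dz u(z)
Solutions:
 u(z) = C1 + 14*cos(9*z/7)/27 - 24*cos(5*z/3)/25


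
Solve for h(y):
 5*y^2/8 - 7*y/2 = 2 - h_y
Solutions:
 h(y) = C1 - 5*y^3/24 + 7*y^2/4 + 2*y


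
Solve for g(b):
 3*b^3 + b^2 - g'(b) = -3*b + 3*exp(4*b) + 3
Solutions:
 g(b) = C1 + 3*b^4/4 + b^3/3 + 3*b^2/2 - 3*b - 3*exp(4*b)/4


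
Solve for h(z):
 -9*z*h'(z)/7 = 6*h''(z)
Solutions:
 h(z) = C1 + C2*erf(sqrt(21)*z/14)


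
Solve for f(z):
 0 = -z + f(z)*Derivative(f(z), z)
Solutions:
 f(z) = -sqrt(C1 + z^2)
 f(z) = sqrt(C1 + z^2)


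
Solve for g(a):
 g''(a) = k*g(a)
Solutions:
 g(a) = C1*exp(-a*sqrt(k)) + C2*exp(a*sqrt(k))


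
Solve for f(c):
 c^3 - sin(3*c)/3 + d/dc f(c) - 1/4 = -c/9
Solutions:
 f(c) = C1 - c^4/4 - c^2/18 + c/4 - cos(3*c)/9


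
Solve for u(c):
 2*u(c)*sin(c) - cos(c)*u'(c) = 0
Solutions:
 u(c) = C1/cos(c)^2


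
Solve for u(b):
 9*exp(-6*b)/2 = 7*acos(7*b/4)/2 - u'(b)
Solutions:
 u(b) = C1 + 7*b*acos(7*b/4)/2 - sqrt(16 - 49*b^2)/2 + 3*exp(-6*b)/4


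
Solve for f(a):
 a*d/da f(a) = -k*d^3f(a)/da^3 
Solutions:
 f(a) = C1 + Integral(C2*airyai(a*(-1/k)^(1/3)) + C3*airybi(a*(-1/k)^(1/3)), a)


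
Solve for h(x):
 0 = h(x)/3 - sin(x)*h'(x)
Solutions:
 h(x) = C1*(cos(x) - 1)^(1/6)/(cos(x) + 1)^(1/6)


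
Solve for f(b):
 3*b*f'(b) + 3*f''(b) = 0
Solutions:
 f(b) = C1 + C2*erf(sqrt(2)*b/2)


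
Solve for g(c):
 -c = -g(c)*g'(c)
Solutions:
 g(c) = -sqrt(C1 + c^2)
 g(c) = sqrt(C1 + c^2)


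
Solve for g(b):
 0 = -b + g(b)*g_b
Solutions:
 g(b) = -sqrt(C1 + b^2)
 g(b) = sqrt(C1 + b^2)


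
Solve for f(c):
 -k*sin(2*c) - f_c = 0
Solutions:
 f(c) = C1 + k*cos(2*c)/2


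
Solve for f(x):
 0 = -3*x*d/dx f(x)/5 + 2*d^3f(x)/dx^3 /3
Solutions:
 f(x) = C1 + Integral(C2*airyai(30^(2/3)*x/10) + C3*airybi(30^(2/3)*x/10), x)


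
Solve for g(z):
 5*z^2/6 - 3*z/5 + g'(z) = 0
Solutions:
 g(z) = C1 - 5*z^3/18 + 3*z^2/10


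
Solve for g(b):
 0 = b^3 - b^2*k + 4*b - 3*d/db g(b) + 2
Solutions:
 g(b) = C1 + b^4/12 - b^3*k/9 + 2*b^2/3 + 2*b/3


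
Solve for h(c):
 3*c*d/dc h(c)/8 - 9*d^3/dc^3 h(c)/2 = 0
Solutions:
 h(c) = C1 + Integral(C2*airyai(18^(1/3)*c/6) + C3*airybi(18^(1/3)*c/6), c)


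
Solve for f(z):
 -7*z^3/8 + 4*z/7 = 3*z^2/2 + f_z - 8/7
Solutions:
 f(z) = C1 - 7*z^4/32 - z^3/2 + 2*z^2/7 + 8*z/7


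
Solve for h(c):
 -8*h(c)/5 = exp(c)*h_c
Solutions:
 h(c) = C1*exp(8*exp(-c)/5)


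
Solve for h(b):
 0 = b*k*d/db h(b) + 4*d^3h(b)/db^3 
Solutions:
 h(b) = C1 + Integral(C2*airyai(2^(1/3)*b*(-k)^(1/3)/2) + C3*airybi(2^(1/3)*b*(-k)^(1/3)/2), b)


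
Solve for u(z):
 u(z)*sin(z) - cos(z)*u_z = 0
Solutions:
 u(z) = C1/cos(z)


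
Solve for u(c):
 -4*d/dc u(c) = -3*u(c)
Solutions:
 u(c) = C1*exp(3*c/4)


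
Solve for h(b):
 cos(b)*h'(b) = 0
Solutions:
 h(b) = C1


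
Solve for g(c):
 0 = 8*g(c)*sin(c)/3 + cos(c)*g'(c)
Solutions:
 g(c) = C1*cos(c)^(8/3)


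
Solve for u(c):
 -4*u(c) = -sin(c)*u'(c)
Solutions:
 u(c) = C1*(cos(c)^2 - 2*cos(c) + 1)/(cos(c)^2 + 2*cos(c) + 1)


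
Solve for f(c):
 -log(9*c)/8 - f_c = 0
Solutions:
 f(c) = C1 - c*log(c)/8 - c*log(3)/4 + c/8


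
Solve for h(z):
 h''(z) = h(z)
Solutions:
 h(z) = C1*exp(-z) + C2*exp(z)


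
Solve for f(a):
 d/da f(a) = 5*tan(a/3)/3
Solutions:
 f(a) = C1 - 5*log(cos(a/3))


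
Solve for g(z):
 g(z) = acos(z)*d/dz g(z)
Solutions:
 g(z) = C1*exp(Integral(1/acos(z), z))


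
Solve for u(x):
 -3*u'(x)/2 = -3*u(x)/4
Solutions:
 u(x) = C1*exp(x/2)


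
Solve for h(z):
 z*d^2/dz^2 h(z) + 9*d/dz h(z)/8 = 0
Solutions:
 h(z) = C1 + C2/z^(1/8)


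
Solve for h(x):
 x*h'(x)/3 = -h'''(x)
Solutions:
 h(x) = C1 + Integral(C2*airyai(-3^(2/3)*x/3) + C3*airybi(-3^(2/3)*x/3), x)


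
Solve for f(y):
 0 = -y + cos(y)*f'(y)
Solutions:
 f(y) = C1 + Integral(y/cos(y), y)


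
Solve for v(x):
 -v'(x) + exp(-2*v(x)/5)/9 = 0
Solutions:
 v(x) = 5*log(-sqrt(C1 + x)) - 5*log(15) + 5*log(10)/2
 v(x) = 5*log(C1 + x)/2 - 5*log(15) + 5*log(10)/2


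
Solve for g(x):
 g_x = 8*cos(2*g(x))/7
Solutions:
 -8*x/7 - log(sin(2*g(x)) - 1)/4 + log(sin(2*g(x)) + 1)/4 = C1


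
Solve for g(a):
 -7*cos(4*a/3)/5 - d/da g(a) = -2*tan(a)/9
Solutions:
 g(a) = C1 - 2*log(cos(a))/9 - 21*sin(4*a/3)/20


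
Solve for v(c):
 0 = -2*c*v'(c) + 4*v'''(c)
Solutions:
 v(c) = C1 + Integral(C2*airyai(2^(2/3)*c/2) + C3*airybi(2^(2/3)*c/2), c)


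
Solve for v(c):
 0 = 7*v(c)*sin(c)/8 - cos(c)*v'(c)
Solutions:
 v(c) = C1/cos(c)^(7/8)


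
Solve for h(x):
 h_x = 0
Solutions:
 h(x) = C1


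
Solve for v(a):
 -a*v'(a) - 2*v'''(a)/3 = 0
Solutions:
 v(a) = C1 + Integral(C2*airyai(-2^(2/3)*3^(1/3)*a/2) + C3*airybi(-2^(2/3)*3^(1/3)*a/2), a)


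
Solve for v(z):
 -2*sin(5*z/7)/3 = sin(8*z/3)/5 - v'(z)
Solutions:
 v(z) = C1 - 14*cos(5*z/7)/15 - 3*cos(8*z/3)/40


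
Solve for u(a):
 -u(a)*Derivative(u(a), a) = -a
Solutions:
 u(a) = -sqrt(C1 + a^2)
 u(a) = sqrt(C1 + a^2)


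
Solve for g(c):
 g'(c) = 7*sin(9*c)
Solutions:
 g(c) = C1 - 7*cos(9*c)/9


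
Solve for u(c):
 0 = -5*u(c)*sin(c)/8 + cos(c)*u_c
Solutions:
 u(c) = C1/cos(c)^(5/8)


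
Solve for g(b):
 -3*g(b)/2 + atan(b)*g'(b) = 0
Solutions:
 g(b) = C1*exp(3*Integral(1/atan(b), b)/2)


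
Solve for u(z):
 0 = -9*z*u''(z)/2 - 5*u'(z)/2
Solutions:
 u(z) = C1 + C2*z^(4/9)


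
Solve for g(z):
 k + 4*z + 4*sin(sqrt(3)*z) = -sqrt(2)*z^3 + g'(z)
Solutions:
 g(z) = C1 + k*z + sqrt(2)*z^4/4 + 2*z^2 - 4*sqrt(3)*cos(sqrt(3)*z)/3


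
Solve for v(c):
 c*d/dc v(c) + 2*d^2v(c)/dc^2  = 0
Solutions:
 v(c) = C1 + C2*erf(c/2)


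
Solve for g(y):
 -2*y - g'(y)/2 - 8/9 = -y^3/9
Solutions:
 g(y) = C1 + y^4/18 - 2*y^2 - 16*y/9


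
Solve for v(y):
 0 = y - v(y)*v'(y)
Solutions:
 v(y) = -sqrt(C1 + y^2)
 v(y) = sqrt(C1 + y^2)


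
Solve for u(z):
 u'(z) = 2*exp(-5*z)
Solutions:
 u(z) = C1 - 2*exp(-5*z)/5


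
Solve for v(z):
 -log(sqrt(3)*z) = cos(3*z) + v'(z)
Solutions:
 v(z) = C1 - z*log(z) - z*log(3)/2 + z - sin(3*z)/3


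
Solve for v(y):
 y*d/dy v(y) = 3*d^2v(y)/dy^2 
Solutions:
 v(y) = C1 + C2*erfi(sqrt(6)*y/6)


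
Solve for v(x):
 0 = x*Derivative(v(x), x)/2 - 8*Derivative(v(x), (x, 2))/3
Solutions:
 v(x) = C1 + C2*erfi(sqrt(6)*x/8)


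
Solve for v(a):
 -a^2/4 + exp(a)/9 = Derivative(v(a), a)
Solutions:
 v(a) = C1 - a^3/12 + exp(a)/9


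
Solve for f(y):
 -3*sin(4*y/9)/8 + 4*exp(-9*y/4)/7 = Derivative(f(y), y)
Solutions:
 f(y) = C1 + 27*cos(4*y/9)/32 - 16*exp(-9*y/4)/63


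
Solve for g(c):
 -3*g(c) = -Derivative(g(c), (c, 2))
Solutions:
 g(c) = C1*exp(-sqrt(3)*c) + C2*exp(sqrt(3)*c)


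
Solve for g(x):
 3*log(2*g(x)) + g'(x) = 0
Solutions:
 Integral(1/(log(_y) + log(2)), (_y, g(x)))/3 = C1 - x


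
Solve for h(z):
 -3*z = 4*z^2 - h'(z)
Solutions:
 h(z) = C1 + 4*z^3/3 + 3*z^2/2


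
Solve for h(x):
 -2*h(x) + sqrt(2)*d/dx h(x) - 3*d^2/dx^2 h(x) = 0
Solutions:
 h(x) = (C1*sin(sqrt(22)*x/6) + C2*cos(sqrt(22)*x/6))*exp(sqrt(2)*x/6)


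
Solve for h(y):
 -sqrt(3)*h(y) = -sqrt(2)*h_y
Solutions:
 h(y) = C1*exp(sqrt(6)*y/2)


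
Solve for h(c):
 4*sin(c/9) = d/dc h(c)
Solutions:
 h(c) = C1 - 36*cos(c/9)


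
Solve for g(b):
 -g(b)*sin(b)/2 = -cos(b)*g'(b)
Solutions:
 g(b) = C1/sqrt(cos(b))


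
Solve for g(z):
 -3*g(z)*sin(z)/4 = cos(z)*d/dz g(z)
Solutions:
 g(z) = C1*cos(z)^(3/4)


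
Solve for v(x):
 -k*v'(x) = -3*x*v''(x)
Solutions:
 v(x) = C1 + x^(re(k)/3 + 1)*(C2*sin(log(x)*Abs(im(k))/3) + C3*cos(log(x)*im(k)/3))


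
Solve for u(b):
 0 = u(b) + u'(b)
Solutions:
 u(b) = C1*exp(-b)
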